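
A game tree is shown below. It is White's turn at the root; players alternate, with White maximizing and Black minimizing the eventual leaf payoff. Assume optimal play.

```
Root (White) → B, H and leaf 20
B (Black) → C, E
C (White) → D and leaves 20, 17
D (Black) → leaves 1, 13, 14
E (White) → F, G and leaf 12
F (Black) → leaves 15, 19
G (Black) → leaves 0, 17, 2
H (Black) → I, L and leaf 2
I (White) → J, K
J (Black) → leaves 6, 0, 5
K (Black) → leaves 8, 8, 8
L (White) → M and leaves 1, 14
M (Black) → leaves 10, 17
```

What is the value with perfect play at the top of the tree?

20

D (Black): min(1, 13, 14) = 1
C (White): max(1, 20, 17) = 20
F (Black): min(15, 19) = 15
G (Black): min(0, 17, 2) = 0
E (White): max(15, 0, 12) = 15
B (Black): min(20, 15) = 15
J (Black): min(6, 0, 5) = 0
K (Black): min(8, 8, 8) = 8
I (White): max(0, 8) = 8
M (Black): min(10, 17) = 10
L (White): max(10, 1, 14) = 14
H (Black): min(8, 14, 2) = 2
Root (White): max(15, 2, 20) = 20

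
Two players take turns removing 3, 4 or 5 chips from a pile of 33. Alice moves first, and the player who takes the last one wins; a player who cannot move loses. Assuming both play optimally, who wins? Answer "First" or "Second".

Second

W/L table (W = player to move can force a win):
i:   0  1  2  3  4  5  6  7  8  9 10 11 12 13 14 15 16 17 18 19 20 21 22 23 24 25 26 27 28 29 30 31 32 33
     L  L  L  W  W  W  W  W  L  L  L  W  W  W  W  W  L  L  L  W  W  W  W  W  L  L  L  W  W  W  W  W  L  L
Position 33 is L, so the second player wins.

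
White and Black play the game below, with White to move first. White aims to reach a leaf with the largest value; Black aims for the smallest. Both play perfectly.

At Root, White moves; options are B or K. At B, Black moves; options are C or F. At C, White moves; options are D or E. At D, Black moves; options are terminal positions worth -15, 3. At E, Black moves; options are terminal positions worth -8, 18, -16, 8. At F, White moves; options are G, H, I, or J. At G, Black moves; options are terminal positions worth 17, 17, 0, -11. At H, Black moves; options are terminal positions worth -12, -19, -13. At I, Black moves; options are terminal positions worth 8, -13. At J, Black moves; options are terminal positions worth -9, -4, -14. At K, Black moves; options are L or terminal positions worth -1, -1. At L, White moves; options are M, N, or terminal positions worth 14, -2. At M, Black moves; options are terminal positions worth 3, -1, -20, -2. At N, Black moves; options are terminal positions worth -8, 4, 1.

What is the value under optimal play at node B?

-15

D: min(-15, 3) = -15
E: min(-8, 18, -16, 8) = -16
C: max(-15, -16) = -15
G: min(17, 17, 0, -11) = -11
H: min(-12, -19, -13) = -19
I: min(8, -13) = -13
J: min(-9, -4, -14) = -14
F: max(-11, -19, -13, -14) = -11
B: min(-15, -11) = -15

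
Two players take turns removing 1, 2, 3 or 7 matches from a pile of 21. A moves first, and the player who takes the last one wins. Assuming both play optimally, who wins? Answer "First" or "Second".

Compute winning (W) and losing (L) positions by backward induction:
i:   0  1  2  3  4  5  6  7  8  9 10 11 12 13 14 15 16 17 18 19 20 21
     L  W  W  W  L  W  W  W  L  W  W  W  L  W  W  W  L  W  W  W  L  W
Position 21 is W, so the first player wins.

First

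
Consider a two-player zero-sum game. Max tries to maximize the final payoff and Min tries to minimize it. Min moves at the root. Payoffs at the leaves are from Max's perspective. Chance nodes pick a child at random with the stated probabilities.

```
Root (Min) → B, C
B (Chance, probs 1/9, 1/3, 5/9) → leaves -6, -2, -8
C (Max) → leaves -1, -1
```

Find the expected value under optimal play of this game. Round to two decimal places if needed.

-5.78

B (Chance): 1/9·-6 + 1/3·-2 + 5/9·-8 = -5.78
C (Max): max(-1, -1) = -1
Root (Min): min(-5.78, -1) = -5.78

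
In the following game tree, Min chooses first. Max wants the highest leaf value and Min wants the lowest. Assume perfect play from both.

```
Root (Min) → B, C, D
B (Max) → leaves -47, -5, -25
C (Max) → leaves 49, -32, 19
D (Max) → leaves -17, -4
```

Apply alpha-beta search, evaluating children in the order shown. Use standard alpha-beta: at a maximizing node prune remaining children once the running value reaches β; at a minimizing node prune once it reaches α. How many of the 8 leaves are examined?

B [α=-∞,β=+∞]: v=-5
C [α=-∞,β=-5]: v=49 after child 1 ≥ β → β-cutoff, skip 2
D [α=-∞,β=-5]: v=-4
Root [α=-∞,β=+∞]: v=-5
Leaves evaluated: 6 of 8.

6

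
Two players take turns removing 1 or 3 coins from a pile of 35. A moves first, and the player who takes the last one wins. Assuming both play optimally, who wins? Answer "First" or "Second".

First

Positions where the player to move wins (W) vs loses (L):
i:   0  1  2  3  4  5  6  7  8  9 10 11 12 13 14 15 16 17 18 19 20 21 22 23 24 25 26 27 28 29 30 31 32 33 34 35
     L  W  L  W  L  W  L  W  L  W  L  W  L  W  L  W  L  W  L  W  L  W  L  W  L  W  L  W  L  W  L  W  L  W  L  W
Position 35 is W, so the first player wins.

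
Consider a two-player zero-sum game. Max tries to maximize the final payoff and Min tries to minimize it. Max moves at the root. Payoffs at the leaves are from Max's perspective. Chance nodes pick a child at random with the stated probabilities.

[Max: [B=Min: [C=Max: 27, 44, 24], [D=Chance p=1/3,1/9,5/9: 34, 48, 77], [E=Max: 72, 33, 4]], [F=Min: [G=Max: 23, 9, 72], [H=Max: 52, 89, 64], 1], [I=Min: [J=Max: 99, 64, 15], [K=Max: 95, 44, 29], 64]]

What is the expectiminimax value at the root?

C (Max): max(27, 44, 24) = 44
D (Chance): 1/3·34 + 1/9·48 + 5/9·77 = 59.44
E (Max): max(72, 33, 4) = 72
B (Min): min(44, 59.44, 72) = 44
G (Max): max(23, 9, 72) = 72
H (Max): max(52, 89, 64) = 89
F (Min): min(72, 89, 1) = 1
J (Max): max(99, 64, 15) = 99
K (Max): max(95, 44, 29) = 95
I (Min): min(99, 95, 64) = 64
Root (Max): max(44, 1, 64) = 64

64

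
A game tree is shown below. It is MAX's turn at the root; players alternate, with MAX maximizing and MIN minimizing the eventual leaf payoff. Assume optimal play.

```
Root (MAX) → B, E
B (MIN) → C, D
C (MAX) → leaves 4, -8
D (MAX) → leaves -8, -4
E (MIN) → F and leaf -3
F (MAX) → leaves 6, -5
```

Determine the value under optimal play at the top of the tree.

-3

C (MAX): max(4, -8) = 4
D (MAX): max(-8, -4) = -4
B (MIN): min(4, -4) = -4
F (MAX): max(6, -5) = 6
E (MIN): min(6, -3) = -3
Root (MAX): max(-4, -3) = -3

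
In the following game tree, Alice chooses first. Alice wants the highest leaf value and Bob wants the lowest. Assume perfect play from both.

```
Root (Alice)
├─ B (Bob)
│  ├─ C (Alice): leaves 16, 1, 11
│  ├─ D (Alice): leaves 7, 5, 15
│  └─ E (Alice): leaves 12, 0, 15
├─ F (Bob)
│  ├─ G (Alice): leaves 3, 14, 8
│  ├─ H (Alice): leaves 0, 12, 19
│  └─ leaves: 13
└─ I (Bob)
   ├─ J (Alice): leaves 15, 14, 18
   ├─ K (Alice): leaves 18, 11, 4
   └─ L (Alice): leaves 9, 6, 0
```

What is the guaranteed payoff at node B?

C: max(16, 1, 11) = 16
D: max(7, 5, 15) = 15
E: max(12, 0, 15) = 15
B: min(16, 15, 15) = 15

15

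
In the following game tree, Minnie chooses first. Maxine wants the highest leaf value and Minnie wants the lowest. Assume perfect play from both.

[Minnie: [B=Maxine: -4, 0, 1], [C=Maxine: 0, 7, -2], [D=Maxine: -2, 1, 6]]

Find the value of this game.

1

B (Maxine): max(-4, 0, 1) = 1
C (Maxine): max(0, 7, -2) = 7
D (Maxine): max(-2, 1, 6) = 6
Root (Minnie): min(1, 7, 6) = 1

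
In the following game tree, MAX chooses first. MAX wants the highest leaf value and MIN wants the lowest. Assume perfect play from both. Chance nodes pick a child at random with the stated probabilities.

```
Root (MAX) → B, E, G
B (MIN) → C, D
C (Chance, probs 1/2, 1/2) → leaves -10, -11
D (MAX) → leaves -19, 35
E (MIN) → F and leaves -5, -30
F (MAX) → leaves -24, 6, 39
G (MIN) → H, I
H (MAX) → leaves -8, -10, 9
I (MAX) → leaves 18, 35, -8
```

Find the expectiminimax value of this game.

9

C (Chance): 1/2·-10 + 1/2·-11 = -10.5
D (MAX): max(-19, 35) = 35
B (MIN): min(-10.5, 35) = -10.5
F (MAX): max(-24, 6, 39) = 39
E (MIN): min(39, -5, -30) = -30
H (MAX): max(-8, -10, 9) = 9
I (MAX): max(18, 35, -8) = 35
G (MIN): min(9, 35) = 9
Root (MAX): max(-10.5, -30, 9) = 9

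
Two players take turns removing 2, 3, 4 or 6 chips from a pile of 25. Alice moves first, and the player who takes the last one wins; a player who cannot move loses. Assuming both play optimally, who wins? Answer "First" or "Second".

Compute winning (W) and losing (L) positions by backward induction:
i:   0  1  2  3  4  5  6  7  8  9 10 11 12 13 14 15 16 17 18 19 20 21 22 23 24 25
     L  L  W  W  W  W  W  W  L  L  W  W  W  W  W  W  L  L  W  W  W  W  W  W  L  L
Position 25 is L, so the second player wins.

Second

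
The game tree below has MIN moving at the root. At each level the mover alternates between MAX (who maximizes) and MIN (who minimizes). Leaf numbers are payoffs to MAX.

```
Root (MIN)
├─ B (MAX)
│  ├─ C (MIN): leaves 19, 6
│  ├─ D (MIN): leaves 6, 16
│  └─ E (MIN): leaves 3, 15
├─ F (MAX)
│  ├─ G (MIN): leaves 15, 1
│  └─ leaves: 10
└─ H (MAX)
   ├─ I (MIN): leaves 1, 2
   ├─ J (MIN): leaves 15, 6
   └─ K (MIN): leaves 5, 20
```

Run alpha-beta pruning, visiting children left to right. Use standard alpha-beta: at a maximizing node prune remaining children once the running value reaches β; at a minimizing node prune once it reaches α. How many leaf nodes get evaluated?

C [α=-∞,β=+∞]: v=6
D [α=6,β=+∞]: v=6 after child 1 ≤ α → α-cutoff, skip 1
E [α=6,β=+∞]: v=3 after child 1 ≤ α → α-cutoff, skip 1
B [α=-∞,β=+∞]: v=6
G [α=-∞,β=6]: v=1
F [α=-∞,β=6]: v=10
I [α=-∞,β=6]: v=1
J [α=1,β=6]: v=6
H [α=-∞,β=6]: v=6 after child 2 ≥ β → β-cutoff, skip 1
Root [α=-∞,β=+∞]: v=6
Leaves evaluated: 11 of 15.

11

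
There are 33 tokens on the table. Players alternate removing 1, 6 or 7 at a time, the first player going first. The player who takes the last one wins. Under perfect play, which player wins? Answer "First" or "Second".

First

Compute winning (W) and losing (L) positions by backward induction:
i:   0  1  2  3  4  5  6  7  8  9 10 11 12 13 14 15 16 17 18 19 20 21 22 23 24 25 26 27 28 29 30 31 32 33
     L  W  L  W  L  W  W  W  W  W  W  W  L  W  L  W  L  W  W  W  W  W  W  W  L  W  L  W  L  W  W  W  W  W
Position 33 is W, so the first player wins.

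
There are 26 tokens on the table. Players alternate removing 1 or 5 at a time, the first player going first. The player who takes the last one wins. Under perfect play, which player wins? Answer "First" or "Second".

Compute winning (W) and losing (L) positions by backward induction:
i:   0  1  2  3  4  5  6  7  8  9 10 11 12 13 14 15 16 17 18 19 20 21 22 23 24 25 26
     L  W  L  W  L  W  L  W  L  W  L  W  L  W  L  W  L  W  L  W  L  W  L  W  L  W  L
Position 26 is L, so the second player wins.

Second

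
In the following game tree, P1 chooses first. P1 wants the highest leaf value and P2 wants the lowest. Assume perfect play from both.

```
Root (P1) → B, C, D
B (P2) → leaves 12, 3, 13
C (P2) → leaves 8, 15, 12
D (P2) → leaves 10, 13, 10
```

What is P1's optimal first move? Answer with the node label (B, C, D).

B (P2): min(12, 3, 13) = 3
C (P2): min(8, 15, 12) = 8
D (P2): min(10, 13, 10) = 10
Root (P1): max(3, 8, 10) = 10
P1 picks the child with the highest value: D (value 10).

D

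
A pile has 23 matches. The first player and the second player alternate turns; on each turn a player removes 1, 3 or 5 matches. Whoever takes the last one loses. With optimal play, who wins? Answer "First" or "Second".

Mark each pile size as W (mover wins) or L (mover loses):
i:   0  1  2  3  4  5  6  7  8  9 10 11 12 13 14 15 16 17 18 19 20 21 22 23
     W  L  W  L  W  L  W  L  W  L  W  L  W  L  W  L  W  L  W  L  W  L  W  L
Position 23 is L, so the second player wins.

Second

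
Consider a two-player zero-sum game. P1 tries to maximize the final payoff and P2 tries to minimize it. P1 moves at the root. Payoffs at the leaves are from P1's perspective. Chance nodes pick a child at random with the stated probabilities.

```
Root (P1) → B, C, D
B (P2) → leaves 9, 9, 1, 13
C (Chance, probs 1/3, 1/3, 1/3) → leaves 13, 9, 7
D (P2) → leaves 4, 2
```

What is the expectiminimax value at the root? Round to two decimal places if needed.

B (P2): min(9, 9, 1, 13) = 1
C (Chance): 1/3·13 + 1/3·9 + 1/3·7 = 9.67
D (P2): min(4, 2) = 2
Root (P1): max(1, 9.67, 2) = 9.67

9.67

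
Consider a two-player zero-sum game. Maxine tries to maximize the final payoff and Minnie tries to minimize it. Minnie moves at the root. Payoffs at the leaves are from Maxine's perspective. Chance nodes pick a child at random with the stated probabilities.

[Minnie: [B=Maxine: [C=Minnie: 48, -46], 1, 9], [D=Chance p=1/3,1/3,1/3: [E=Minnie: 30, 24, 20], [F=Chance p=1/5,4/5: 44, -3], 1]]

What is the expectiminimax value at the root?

C (Minnie): min(48, -46) = -46
B (Maxine): max(-46, 1, 9) = 9
E (Minnie): min(30, 24, 20) = 20
F (Chance): 1/5·44 + 4/5·-3 = 6.4
D (Chance): 1/3·20 + 1/3·6.4 + 1/3·1 = 9.13
Root (Minnie): min(9, 9.13) = 9

9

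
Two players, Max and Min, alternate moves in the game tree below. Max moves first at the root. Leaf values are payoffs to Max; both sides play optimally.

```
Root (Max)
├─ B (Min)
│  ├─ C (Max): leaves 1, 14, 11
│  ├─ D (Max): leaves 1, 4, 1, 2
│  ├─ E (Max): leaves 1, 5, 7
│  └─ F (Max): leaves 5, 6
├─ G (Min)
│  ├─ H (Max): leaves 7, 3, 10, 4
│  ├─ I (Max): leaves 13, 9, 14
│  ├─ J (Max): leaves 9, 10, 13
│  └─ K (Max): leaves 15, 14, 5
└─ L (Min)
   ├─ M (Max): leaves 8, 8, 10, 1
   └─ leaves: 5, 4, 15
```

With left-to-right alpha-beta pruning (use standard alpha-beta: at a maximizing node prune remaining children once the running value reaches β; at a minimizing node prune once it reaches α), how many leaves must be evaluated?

C [α=-∞,β=+∞]: v=14
D [α=-∞,β=14]: v=4
E [α=-∞,β=4]: v=5 after child 2 ≥ β → β-cutoff, skip 1
F [α=-∞,β=4]: v=5 after child 1 ≥ β → β-cutoff, skip 1
B [α=-∞,β=+∞]: v=4
H [α=4,β=+∞]: v=10
I [α=4,β=10]: v=13 after child 1 ≥ β → β-cutoff, skip 2
J [α=4,β=10]: v=10 after child 2 ≥ β → β-cutoff, skip 1
K [α=4,β=10]: v=15 after child 1 ≥ β → β-cutoff, skip 2
G [α=4,β=+∞]: v=10
M [α=10,β=+∞]: v=10
L [α=10,β=+∞]: v=10 after child 1 ≤ α → α-cutoff, skip 3
Root [α=-∞,β=+∞]: v=10
Leaves evaluated: 22 of 32.

22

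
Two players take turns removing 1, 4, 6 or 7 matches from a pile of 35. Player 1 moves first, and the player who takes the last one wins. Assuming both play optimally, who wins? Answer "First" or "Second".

Mark each pile size as W (mover wins) or L (mover loses):
i:   0  1  2  3  4  5  6  7  8  9 10 11 12 13 14 15 16 17 18 19 20 21 22 23 24 25 26 27 28 29 30 31 32 33 34 35
     L  W  L  W  W  L  W  W  W  W  L  W  W  L  W  L  W  W  L  W  W  W  W  L  W  W  L  W  L  W  W  L  W  W  W  W
Position 35 is W, so the first player wins.

First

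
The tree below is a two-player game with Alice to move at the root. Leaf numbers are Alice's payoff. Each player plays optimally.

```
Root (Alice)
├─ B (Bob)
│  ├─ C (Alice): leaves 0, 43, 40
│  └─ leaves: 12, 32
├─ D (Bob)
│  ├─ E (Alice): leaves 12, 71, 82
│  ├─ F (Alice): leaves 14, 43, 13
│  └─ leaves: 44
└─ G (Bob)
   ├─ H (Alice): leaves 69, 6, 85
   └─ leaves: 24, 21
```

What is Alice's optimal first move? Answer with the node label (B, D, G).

D

C (Alice): max(0, 43, 40) = 43
B (Bob): min(43, 12, 32) = 12
E (Alice): max(12, 71, 82) = 82
F (Alice): max(14, 43, 13) = 43
D (Bob): min(82, 43, 44) = 43
H (Alice): max(69, 6, 85) = 85
G (Bob): min(85, 24, 21) = 21
Root (Alice): max(12, 43, 21) = 43
Alice picks the child with the highest value: D (value 43).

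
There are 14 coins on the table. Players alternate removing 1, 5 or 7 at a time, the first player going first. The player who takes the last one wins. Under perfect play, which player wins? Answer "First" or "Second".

Mark each pile size as W (mover wins) or L (mover loses):
i:   0  1  2  3  4  5  6  7  8  9 10 11 12 13 14
     L  W  L  W  L  W  L  W  L  W  L  W  L  W  L
Position 14 is L, so the second player wins.

Second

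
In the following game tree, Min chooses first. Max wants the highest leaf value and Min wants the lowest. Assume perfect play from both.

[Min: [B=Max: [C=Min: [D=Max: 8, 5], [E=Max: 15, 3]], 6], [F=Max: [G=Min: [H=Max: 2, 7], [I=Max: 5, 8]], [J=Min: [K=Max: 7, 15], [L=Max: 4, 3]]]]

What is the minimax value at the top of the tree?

7

D (Max): max(8, 5) = 8
E (Max): max(15, 3) = 15
C (Min): min(8, 15) = 8
B (Max): max(8, 6) = 8
H (Max): max(2, 7) = 7
I (Max): max(5, 8) = 8
G (Min): min(7, 8) = 7
K (Max): max(7, 15) = 15
L (Max): max(4, 3) = 4
J (Min): min(15, 4) = 4
F (Max): max(7, 4) = 7
Root (Min): min(8, 7) = 7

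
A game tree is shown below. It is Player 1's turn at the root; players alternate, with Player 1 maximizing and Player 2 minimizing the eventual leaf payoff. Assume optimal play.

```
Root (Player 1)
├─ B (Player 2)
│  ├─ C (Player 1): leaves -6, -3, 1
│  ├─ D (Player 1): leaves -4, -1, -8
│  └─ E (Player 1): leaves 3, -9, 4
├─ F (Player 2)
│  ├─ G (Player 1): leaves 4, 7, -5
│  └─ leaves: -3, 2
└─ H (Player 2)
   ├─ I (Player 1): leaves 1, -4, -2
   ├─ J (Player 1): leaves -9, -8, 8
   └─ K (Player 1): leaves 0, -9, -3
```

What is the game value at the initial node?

0

C (Player 1): max(-6, -3, 1) = 1
D (Player 1): max(-4, -1, -8) = -1
E (Player 1): max(3, -9, 4) = 4
B (Player 2): min(1, -1, 4) = -1
G (Player 1): max(4, 7, -5) = 7
F (Player 2): min(7, -3, 2) = -3
I (Player 1): max(1, -4, -2) = 1
J (Player 1): max(-9, -8, 8) = 8
K (Player 1): max(0, -9, -3) = 0
H (Player 2): min(1, 8, 0) = 0
Root (Player 1): max(-1, -3, 0) = 0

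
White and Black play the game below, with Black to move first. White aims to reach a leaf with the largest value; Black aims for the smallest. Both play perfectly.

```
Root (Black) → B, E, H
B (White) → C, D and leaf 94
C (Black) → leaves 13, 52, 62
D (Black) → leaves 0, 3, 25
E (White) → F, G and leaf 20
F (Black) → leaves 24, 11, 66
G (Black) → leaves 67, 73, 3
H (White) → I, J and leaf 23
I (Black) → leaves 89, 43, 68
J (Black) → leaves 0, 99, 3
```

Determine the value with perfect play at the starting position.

20

C (Black): min(13, 52, 62) = 13
D (Black): min(0, 3, 25) = 0
B (White): max(13, 0, 94) = 94
F (Black): min(24, 11, 66) = 11
G (Black): min(67, 73, 3) = 3
E (White): max(11, 3, 20) = 20
I (Black): min(89, 43, 68) = 43
J (Black): min(0, 99, 3) = 0
H (White): max(43, 0, 23) = 43
Root (Black): min(94, 20, 43) = 20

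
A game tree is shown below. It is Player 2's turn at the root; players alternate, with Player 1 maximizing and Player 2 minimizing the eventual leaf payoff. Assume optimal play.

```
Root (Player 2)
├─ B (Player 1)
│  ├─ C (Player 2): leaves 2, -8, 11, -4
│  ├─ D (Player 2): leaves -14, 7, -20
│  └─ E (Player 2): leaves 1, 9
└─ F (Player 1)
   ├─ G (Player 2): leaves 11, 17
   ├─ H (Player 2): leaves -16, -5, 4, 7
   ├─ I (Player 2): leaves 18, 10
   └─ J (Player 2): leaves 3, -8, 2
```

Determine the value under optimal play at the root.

1

C (Player 2): min(2, -8, 11, -4) = -8
D (Player 2): min(-14, 7, -20) = -20
E (Player 2): min(1, 9) = 1
B (Player 1): max(-8, -20, 1) = 1
G (Player 2): min(11, 17) = 11
H (Player 2): min(-16, -5, 4, 7) = -16
I (Player 2): min(18, 10) = 10
J (Player 2): min(3, -8, 2) = -8
F (Player 1): max(11, -16, 10, -8) = 11
Root (Player 2): min(1, 11) = 1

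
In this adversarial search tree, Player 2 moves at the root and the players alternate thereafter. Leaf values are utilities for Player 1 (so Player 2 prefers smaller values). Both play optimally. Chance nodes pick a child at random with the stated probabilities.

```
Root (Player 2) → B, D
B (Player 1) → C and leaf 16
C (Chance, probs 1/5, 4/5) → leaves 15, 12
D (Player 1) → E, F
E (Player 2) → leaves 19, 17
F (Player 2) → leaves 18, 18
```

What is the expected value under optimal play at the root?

C (Chance): 1/5·15 + 4/5·12 = 12.6
B (Player 1): max(12.6, 16) = 16
E (Player 2): min(19, 17) = 17
F (Player 2): min(18, 18) = 18
D (Player 1): max(17, 18) = 18
Root (Player 2): min(16, 18) = 16

16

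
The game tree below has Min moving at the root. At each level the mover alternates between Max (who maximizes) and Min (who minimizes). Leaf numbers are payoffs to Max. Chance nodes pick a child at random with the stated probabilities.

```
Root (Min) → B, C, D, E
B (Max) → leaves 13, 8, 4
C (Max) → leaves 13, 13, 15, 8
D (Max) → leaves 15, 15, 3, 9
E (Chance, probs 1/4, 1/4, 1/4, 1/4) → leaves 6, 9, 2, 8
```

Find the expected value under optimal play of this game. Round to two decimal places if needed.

B (Max): max(13, 8, 4) = 13
C (Max): max(13, 13, 15, 8) = 15
D (Max): max(15, 15, 3, 9) = 15
E (Chance): 1/4·6 + 1/4·9 + 1/4·2 + 1/4·8 = 6.25
Root (Min): min(13, 15, 15, 6.25) = 6.25

6.25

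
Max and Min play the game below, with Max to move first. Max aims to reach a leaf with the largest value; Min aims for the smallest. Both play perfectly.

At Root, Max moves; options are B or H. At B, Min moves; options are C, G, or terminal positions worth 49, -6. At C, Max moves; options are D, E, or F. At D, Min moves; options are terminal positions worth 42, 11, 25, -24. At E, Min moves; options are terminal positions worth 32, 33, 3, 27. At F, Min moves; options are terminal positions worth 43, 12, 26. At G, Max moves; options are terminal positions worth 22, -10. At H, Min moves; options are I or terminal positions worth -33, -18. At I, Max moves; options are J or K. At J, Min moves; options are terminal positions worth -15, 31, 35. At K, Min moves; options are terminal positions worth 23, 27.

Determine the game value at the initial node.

D (Min): min(42, 11, 25, -24) = -24
E (Min): min(32, 33, 3, 27) = 3
F (Min): min(43, 12, 26) = 12
C (Max): max(-24, 3, 12) = 12
G (Max): max(22, -10) = 22
B (Min): min(12, 22, 49, -6) = -6
J (Min): min(-15, 31, 35) = -15
K (Min): min(23, 27) = 23
I (Max): max(-15, 23) = 23
H (Min): min(23, -33, -18) = -33
Root (Max): max(-6, -33) = -6

-6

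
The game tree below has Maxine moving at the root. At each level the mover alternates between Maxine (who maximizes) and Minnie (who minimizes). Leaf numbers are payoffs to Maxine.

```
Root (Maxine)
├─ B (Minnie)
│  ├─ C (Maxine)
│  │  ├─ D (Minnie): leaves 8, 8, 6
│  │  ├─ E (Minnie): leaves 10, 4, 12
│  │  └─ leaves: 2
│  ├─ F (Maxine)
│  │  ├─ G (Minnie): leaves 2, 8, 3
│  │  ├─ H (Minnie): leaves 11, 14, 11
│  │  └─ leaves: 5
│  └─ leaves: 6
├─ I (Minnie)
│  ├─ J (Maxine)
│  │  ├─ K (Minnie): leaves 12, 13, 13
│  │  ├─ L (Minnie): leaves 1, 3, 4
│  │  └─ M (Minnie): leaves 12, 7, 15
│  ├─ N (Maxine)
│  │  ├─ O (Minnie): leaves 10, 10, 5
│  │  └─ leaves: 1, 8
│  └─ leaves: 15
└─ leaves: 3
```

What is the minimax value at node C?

D: min(8, 8, 6) = 6
E: min(10, 4, 12) = 4
C: max(6, 4, 2) = 6

6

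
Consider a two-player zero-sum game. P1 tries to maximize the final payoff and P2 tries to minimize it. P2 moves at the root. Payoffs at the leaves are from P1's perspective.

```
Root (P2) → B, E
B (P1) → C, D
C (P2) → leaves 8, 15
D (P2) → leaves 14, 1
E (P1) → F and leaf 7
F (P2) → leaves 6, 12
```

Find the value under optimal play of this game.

C (P2): min(8, 15) = 8
D (P2): min(14, 1) = 1
B (P1): max(8, 1) = 8
F (P2): min(6, 12) = 6
E (P1): max(6, 7) = 7
Root (P2): min(8, 7) = 7

7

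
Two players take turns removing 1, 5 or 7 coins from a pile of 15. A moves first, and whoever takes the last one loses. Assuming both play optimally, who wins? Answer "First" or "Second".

Mark each pile size as W (mover wins) or L (mover loses):
i:   0  1  2  3  4  5  6  7  8  9 10 11 12 13 14 15
     W  L  W  L  W  L  W  L  W  L  W  L  W  L  W  L
Position 15 is L, so the second player wins.

Second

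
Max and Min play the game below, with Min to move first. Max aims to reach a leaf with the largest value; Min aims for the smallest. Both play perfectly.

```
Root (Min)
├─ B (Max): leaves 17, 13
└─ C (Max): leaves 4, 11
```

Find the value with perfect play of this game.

11

B (Max): max(17, 13) = 17
C (Max): max(4, 11) = 11
Root (Min): min(17, 11) = 11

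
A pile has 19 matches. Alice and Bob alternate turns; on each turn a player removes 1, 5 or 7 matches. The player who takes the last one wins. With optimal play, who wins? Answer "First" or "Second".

Positions where the player to move wins (W) vs loses (L):
i:   0  1  2  3  4  5  6  7  8  9 10 11 12 13 14 15 16 17 18 19
     L  W  L  W  L  W  L  W  L  W  L  W  L  W  L  W  L  W  L  W
Position 19 is W, so the first player wins.

First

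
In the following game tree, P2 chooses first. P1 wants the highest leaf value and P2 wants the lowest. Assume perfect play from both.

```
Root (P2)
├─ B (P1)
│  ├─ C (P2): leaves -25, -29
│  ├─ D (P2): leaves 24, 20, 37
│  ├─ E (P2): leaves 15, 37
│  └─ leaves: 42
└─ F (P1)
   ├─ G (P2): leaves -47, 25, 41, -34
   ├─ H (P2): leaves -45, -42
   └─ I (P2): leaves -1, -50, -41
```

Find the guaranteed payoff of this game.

-45

C (P2): min(-25, -29) = -29
D (P2): min(24, 20, 37) = 20
E (P2): min(15, 37) = 15
B (P1): max(-29, 20, 15, 42) = 42
G (P2): min(-47, 25, 41, -34) = -47
H (P2): min(-45, -42) = -45
I (P2): min(-1, -50, -41) = -50
F (P1): max(-47, -45, -50) = -45
Root (P2): min(42, -45) = -45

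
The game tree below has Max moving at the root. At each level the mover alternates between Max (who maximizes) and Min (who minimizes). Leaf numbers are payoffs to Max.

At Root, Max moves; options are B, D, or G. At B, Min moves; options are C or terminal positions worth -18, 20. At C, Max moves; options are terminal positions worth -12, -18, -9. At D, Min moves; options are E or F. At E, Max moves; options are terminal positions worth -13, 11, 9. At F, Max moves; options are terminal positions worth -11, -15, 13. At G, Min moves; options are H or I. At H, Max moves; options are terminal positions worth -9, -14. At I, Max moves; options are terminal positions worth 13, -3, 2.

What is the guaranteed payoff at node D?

11

E: max(-13, 11, 9) = 11
F: max(-11, -15, 13) = 13
D: min(11, 13) = 11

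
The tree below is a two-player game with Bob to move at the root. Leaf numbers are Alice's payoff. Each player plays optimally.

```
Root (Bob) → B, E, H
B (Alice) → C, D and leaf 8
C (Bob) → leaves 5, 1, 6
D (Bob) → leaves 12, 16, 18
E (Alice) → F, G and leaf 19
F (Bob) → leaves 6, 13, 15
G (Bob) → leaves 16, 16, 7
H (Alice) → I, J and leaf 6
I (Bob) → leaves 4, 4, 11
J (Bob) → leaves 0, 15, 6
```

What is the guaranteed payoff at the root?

6

C (Bob): min(5, 1, 6) = 1
D (Bob): min(12, 16, 18) = 12
B (Alice): max(1, 12, 8) = 12
F (Bob): min(6, 13, 15) = 6
G (Bob): min(16, 16, 7) = 7
E (Alice): max(6, 7, 19) = 19
I (Bob): min(4, 4, 11) = 4
J (Bob): min(0, 15, 6) = 0
H (Alice): max(4, 0, 6) = 6
Root (Bob): min(12, 19, 6) = 6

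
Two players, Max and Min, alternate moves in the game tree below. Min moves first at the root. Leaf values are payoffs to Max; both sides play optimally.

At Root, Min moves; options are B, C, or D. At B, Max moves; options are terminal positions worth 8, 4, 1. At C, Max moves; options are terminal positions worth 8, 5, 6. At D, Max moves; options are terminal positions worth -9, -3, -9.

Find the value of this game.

-3

B (Max): max(8, 4, 1) = 8
C (Max): max(8, 5, 6) = 8
D (Max): max(-9, -3, -9) = -3
Root (Min): min(8, 8, -3) = -3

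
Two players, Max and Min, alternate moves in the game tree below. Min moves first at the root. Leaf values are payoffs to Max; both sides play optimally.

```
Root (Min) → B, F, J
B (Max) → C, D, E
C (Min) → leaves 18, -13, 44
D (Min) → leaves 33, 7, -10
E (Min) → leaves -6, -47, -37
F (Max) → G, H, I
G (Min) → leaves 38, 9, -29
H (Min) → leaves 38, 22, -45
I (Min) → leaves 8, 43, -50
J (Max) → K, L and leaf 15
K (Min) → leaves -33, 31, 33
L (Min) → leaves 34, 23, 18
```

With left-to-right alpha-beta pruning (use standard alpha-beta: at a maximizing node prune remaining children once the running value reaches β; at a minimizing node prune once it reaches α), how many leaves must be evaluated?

C [α=-∞,β=+∞]: v=-13
D [α=-13,β=+∞]: v=-10
E [α=-10,β=+∞]: v=-47 after child 2 ≤ α → α-cutoff, skip 1
B [α=-∞,β=+∞]: v=-10
G [α=-∞,β=-10]: v=-29
H [α=-29,β=-10]: v=-45
I [α=-29,β=-10]: v=-50
F [α=-∞,β=-10]: v=-29
K [α=-∞,β=-29]: v=-33
L [α=-33,β=-29]: v=18
J [α=-∞,β=-29]: v=18 after child 2 ≥ β → β-cutoff, skip 1
Root [α=-∞,β=+∞]: v=-29
Leaves evaluated: 23 of 25.

23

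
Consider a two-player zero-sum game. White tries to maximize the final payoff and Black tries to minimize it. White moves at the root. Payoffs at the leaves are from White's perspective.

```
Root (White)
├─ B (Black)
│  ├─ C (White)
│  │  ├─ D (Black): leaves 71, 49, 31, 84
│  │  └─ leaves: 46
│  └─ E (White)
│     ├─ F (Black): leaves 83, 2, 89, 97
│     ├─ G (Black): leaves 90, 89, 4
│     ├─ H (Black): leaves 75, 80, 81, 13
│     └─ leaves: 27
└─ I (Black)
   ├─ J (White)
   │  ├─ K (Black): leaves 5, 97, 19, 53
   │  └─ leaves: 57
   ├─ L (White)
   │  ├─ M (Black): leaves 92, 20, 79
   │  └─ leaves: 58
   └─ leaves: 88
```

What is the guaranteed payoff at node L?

M: min(92, 20, 79) = 20
L: max(20, 58) = 58

58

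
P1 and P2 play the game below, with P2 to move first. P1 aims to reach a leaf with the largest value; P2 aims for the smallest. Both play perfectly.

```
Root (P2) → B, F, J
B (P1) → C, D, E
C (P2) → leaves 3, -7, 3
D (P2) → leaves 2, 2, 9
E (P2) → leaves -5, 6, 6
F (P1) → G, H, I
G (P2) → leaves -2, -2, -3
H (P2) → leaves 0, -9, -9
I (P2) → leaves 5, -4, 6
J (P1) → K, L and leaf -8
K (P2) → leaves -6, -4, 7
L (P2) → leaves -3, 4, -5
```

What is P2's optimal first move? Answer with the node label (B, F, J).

C (P2): min(3, -7, 3) = -7
D (P2): min(2, 2, 9) = 2
E (P2): min(-5, 6, 6) = -5
B (P1): max(-7, 2, -5) = 2
G (P2): min(-2, -2, -3) = -3
H (P2): min(0, -9, -9) = -9
I (P2): min(5, -4, 6) = -4
F (P1): max(-3, -9, -4) = -3
K (P2): min(-6, -4, 7) = -6
L (P2): min(-3, 4, -5) = -5
J (P1): max(-6, -5, -8) = -5
Root (P2): min(2, -3, -5) = -5
P2 picks the child with the lowest value: J (value -5).

J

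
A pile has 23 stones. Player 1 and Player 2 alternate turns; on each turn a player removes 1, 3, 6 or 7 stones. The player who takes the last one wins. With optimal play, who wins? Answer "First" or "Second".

W/L table (W = player to move can force a win):
i:   0  1  2  3  4  5  6  7  8  9 10 11 12 13 14 15 16 17 18 19 20 21 22 23
     L  W  L  W  L  W  W  W  W  W  W  W  L  W  L  W  L  W  W  W  W  W  W  W
Position 23 is W, so the first player wins.

First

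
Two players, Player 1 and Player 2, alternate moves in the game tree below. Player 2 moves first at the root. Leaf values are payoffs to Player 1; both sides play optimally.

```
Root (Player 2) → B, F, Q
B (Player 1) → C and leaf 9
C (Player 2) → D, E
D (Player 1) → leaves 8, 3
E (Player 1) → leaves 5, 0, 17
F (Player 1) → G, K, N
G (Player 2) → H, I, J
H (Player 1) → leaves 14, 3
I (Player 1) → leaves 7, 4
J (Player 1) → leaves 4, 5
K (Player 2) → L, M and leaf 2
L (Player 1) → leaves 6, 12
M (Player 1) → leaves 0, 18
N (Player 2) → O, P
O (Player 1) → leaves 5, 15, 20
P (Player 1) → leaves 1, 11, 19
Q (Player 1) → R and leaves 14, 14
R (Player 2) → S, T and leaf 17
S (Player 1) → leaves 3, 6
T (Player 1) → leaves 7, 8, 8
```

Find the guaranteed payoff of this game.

D (Player 1): max(8, 3) = 8
E (Player 1): max(5, 0, 17) = 17
C (Player 2): min(8, 17) = 8
B (Player 1): max(8, 9) = 9
H (Player 1): max(14, 3) = 14
I (Player 1): max(7, 4) = 7
J (Player 1): max(4, 5) = 5
G (Player 2): min(14, 7, 5) = 5
L (Player 1): max(6, 12) = 12
M (Player 1): max(0, 18) = 18
K (Player 2): min(12, 18, 2) = 2
O (Player 1): max(5, 15, 20) = 20
P (Player 1): max(1, 11, 19) = 19
N (Player 2): min(20, 19) = 19
F (Player 1): max(5, 2, 19) = 19
S (Player 1): max(3, 6) = 6
T (Player 1): max(7, 8, 8) = 8
R (Player 2): min(6, 8, 17) = 6
Q (Player 1): max(6, 14, 14) = 14
Root (Player 2): min(9, 19, 14) = 9

9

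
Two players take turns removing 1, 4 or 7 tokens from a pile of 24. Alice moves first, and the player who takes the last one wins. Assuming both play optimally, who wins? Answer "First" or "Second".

Second

Compute winning (W) and losing (L) positions by backward induction:
i:   0  1  2  3  4  5  6  7  8  9 10 11 12 13 14 15 16 17 18 19 20 21 22 23 24
     L  W  L  W  W  L  W  W  L  W  L  W  W  L  W  W  L  W  L  W  W  L  W  W  L
Position 24 is L, so the second player wins.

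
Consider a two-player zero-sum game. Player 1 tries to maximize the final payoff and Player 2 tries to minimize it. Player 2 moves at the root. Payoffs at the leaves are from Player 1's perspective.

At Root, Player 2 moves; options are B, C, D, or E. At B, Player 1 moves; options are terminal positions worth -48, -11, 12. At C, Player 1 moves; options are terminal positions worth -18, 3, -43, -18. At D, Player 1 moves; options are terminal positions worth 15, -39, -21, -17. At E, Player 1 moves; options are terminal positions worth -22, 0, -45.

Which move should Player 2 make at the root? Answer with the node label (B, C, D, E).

E

B (Player 1): max(-48, -11, 12) = 12
C (Player 1): max(-18, 3, -43, -18) = 3
D (Player 1): max(15, -39, -21, -17) = 15
E (Player 1): max(-22, 0, -45) = 0
Root (Player 2): min(12, 3, 15, 0) = 0
Player 2 picks the child with the lowest value: E (value 0).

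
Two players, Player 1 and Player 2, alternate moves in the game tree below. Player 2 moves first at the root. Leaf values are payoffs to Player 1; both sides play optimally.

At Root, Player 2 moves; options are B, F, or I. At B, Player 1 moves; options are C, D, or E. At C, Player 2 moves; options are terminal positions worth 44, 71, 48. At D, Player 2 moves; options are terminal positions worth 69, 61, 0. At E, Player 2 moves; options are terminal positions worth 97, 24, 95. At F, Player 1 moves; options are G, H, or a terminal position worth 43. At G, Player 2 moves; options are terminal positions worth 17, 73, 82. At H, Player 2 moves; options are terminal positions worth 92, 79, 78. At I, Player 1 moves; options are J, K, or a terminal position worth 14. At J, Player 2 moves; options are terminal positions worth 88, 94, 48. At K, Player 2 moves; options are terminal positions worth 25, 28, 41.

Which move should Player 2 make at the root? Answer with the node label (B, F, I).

C (Player 2): min(44, 71, 48) = 44
D (Player 2): min(69, 61, 0) = 0
E (Player 2): min(97, 24, 95) = 24
B (Player 1): max(44, 0, 24) = 44
G (Player 2): min(17, 73, 82) = 17
H (Player 2): min(92, 79, 78) = 78
F (Player 1): max(17, 78, 43) = 78
J (Player 2): min(88, 94, 48) = 48
K (Player 2): min(25, 28, 41) = 25
I (Player 1): max(48, 25, 14) = 48
Root (Player 2): min(44, 78, 48) = 44
Player 2 picks the child with the lowest value: B (value 44).

B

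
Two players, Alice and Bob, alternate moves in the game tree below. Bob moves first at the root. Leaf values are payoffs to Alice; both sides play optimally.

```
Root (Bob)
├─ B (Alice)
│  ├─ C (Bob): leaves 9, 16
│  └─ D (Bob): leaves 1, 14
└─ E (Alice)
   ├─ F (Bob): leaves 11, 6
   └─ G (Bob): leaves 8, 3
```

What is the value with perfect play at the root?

6

C (Bob): min(9, 16) = 9
D (Bob): min(1, 14) = 1
B (Alice): max(9, 1) = 9
F (Bob): min(11, 6) = 6
G (Bob): min(8, 3) = 3
E (Alice): max(6, 3) = 6
Root (Bob): min(9, 6) = 6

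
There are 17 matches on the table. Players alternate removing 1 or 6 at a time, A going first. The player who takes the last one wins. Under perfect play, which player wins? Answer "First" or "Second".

First

W/L table (W = player to move can force a win):
i:   0  1  2  3  4  5  6  7  8  9 10 11 12 13 14 15 16 17
     L  W  L  W  L  W  W  L  W  L  W  L  W  W  L  W  L  W
Position 17 is W, so the first player wins.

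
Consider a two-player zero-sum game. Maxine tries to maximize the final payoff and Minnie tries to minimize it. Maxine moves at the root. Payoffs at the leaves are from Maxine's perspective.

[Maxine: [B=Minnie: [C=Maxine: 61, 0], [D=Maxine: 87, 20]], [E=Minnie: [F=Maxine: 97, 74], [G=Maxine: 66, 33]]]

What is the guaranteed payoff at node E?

F: max(97, 74) = 97
G: max(66, 33) = 66
E: min(97, 66) = 66

66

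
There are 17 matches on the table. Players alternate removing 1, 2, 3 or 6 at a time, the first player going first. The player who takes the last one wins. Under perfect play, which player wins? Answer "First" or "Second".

Positions where the player to move wins (W) vs loses (L):
i:   0  1  2  3  4  5  6  7  8  9 10 11 12 13 14 15 16 17
     L  W  W  W  L  W  W  W  L  W  W  W  L  W  W  W  L  W
Position 17 is W, so the first player wins.

First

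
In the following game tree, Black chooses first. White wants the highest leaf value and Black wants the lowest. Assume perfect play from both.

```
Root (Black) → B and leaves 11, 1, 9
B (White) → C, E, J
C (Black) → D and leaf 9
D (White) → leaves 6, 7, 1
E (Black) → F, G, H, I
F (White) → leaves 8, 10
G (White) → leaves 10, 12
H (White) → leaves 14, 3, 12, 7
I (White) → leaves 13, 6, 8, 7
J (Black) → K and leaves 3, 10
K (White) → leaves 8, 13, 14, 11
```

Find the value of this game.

1

D (White): max(6, 7, 1) = 7
C (Black): min(7, 9) = 7
F (White): max(8, 10) = 10
G (White): max(10, 12) = 12
H (White): max(14, 3, 12, 7) = 14
I (White): max(13, 6, 8, 7) = 13
E (Black): min(10, 12, 14, 13) = 10
K (White): max(8, 13, 14, 11) = 14
J (Black): min(14, 3, 10) = 3
B (White): max(7, 10, 3) = 10
Root (Black): min(10, 11, 1, 9) = 1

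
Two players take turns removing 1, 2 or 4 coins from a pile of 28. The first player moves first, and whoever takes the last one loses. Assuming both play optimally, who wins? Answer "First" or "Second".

Mark each pile size as W (mover wins) or L (mover loses):
i:   0  1  2  3  4  5  6  7  8  9 10 11 12 13 14 15 16 17 18 19 20 21 22 23 24 25 26 27 28
     W  L  W  W  L  W  W  L  W  W  L  W  W  L  W  W  L  W  W  L  W  W  L  W  W  L  W  W  L
Position 28 is L, so the second player wins.

Second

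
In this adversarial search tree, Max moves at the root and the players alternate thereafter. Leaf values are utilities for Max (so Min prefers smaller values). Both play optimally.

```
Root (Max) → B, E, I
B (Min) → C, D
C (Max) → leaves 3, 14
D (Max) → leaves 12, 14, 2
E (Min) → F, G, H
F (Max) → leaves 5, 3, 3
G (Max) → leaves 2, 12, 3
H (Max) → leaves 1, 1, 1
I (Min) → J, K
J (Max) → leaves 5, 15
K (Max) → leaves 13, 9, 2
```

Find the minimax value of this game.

C (Max): max(3, 14) = 14
D (Max): max(12, 14, 2) = 14
B (Min): min(14, 14) = 14
F (Max): max(5, 3, 3) = 5
G (Max): max(2, 12, 3) = 12
H (Max): max(1, 1, 1) = 1
E (Min): min(5, 12, 1) = 1
J (Max): max(5, 15) = 15
K (Max): max(13, 9, 2) = 13
I (Min): min(15, 13) = 13
Root (Max): max(14, 1, 13) = 14

14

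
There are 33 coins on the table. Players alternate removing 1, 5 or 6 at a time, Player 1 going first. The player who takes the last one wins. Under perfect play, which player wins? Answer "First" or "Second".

i:   0  1  2  3  4  5  6  7  8  9 10 11 12 13 14 15 16 17 18 19 20 21 22 23 24 25 26 27 28 29 30 31 32 33
     L  W  L  W  L  W  W  W  W  W  W  L  W  L  W  L  W  W  W  W  W  W  L  W  L  W  L  W  W  W  W  W  W  L
Position 33 is L, so the second player wins.

Second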